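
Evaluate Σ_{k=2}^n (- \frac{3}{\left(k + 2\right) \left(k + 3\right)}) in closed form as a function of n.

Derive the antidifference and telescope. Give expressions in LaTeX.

t_(k+1)/t_k = (k + 2)/(k + 4).
Normal form (A,B,C) = (k + 2, k + 4, 1).
Need (k + 2)·f(k+1) − (k + 3)·f(k) = 1.
deg f ≤ 1 (via 1,1,0).
A polynomial solution: f(k) = k/2.
Get s_k = R·t_k = -3*k/(2*k + 4) with R(k) = B(k−1)f(k)/C(k) = k*(k + 3)/2.
Verify: -3/(k**2 + 5*k + 6) matches t_k.
Telescope: S(n) = s_(n+1) − s_(2) = 3*(-n - 1)/(2*(n + 3)) − (-3/4) = 3*(1 - n)/(4*(n + 3)).

S(n) = \frac{3 \left(1 - n\right)}{4 \left(n + 3\right)}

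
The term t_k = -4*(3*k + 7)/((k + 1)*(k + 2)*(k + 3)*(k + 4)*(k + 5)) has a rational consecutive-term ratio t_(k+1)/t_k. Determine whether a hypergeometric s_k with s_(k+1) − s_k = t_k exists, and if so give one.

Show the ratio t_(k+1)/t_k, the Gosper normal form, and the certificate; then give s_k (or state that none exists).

r(k) = (k + 1)*(3*k + 10)/((k + 6)*(3*k + 7)) after simplifying.
Normal form (A,B,C) = (k + 1, k + 6, k + 7/3).
Solve (k + 1)·f(k+1) − (k + 5)·f(k) = k + 7/3.
d = 4 from the (1,1,1) case.
A polynomial solution: f(k) = k*(k + 2)*(k**2 + 8*k + 19)/36.
Certificate R = B(k−1)f/C = k*(k + 2)*(k + 5)*(k**2 + 8*k + 19)/(12*(3*k + 7)) gives s_k = k*(-k**2 - 8*k - 19)/(3*(k**3 + 8*k**2 + 19*k + 12)).
Δs = 4*(-3*k - 7)/(k**5 + 15*k**4 + 85*k**3 + 225*k**2 + 274*k + 120), as required.

s_k = k*(-k**2 - 8*k - 19)/(3*(k**3 + 8*k**2 + 19*k + 12))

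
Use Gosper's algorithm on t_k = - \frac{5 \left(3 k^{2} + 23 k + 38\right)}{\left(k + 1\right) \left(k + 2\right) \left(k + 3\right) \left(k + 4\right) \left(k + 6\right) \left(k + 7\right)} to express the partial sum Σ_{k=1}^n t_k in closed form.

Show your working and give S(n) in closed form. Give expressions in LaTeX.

S(n) = \frac{5 n \left(- n^{2} - 13 n - 50\right)}{56 \left(n^{3} + 13 n^{2} + 50 n + 56\right)}

The ratio is (k + 1)*(k + 6)*(23*k + 3*(k + 1)**2 + 61)/((k + 5)*(k + 8)*(3*k**2 + 23*k + 38)).
Take A(k)=k + 1, B(k)=k + 8, C(k)=k**3 + 38*k**2/3 + 51*k + 190/3.
Solve (k + 1)·f(k+1) − (k + 7)·f(k) = k**3 + 38*k**2/3 + 51*k + 190/3.
Degrees (1,1,3) ⇒ d ≤ 6.
Solve for f: f(k) = k*(k + 2)*(k + 4)*(k + 5)*(k**2 + 10*k + 27)/54 (degree 6 ≤ 6).
R(k) = B(k−1)·f(k)/C(k) = k*(k + 2)*(k + 4)*(k + 7)*(k**2 + 10*k + 27)/(18*(3*k**2 + 23*k + 38)); s_k = R·t_k = 5*k*(-k**2 - 10*k - 27)/(18*(k**3 + 10*k**2 + 27*k + 18)).
s_(k+1) − s_k = 5*(-3*k**2 - 23*k - 38)/(k**6 + 23*k**5 + 207*k**4 + 925*k**3 + 2144*k**2 + 2412*k + 1008) = t_k.
Telescope: S(n) = s_(n+1) − s_(1) = 5*(-n**3 - 13*n**2 - 50*n - 38)/(18*(n**3 + 13*n**2 + 50*n + 56)) − (-95/504) = 5*n*(-n**2 - 13*n - 50)/(56*(n**3 + 13*n**2 + 50*n + 56)).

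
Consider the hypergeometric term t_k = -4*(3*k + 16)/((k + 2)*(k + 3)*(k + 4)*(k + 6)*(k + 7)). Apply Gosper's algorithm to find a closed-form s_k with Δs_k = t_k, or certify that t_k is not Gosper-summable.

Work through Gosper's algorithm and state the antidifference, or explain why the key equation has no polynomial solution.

s_k = k*(-k**2 - 11*k - 36)/(9*(k**3 + 11*k**2 + 36*k + 36))

Ratio r(k) = (k + 2)*(k + 6)*(3*k + 19)/((k + 5)*(k + 8)*(3*k + 16)).
A = k + 2, B = k + 8, C = k**2 + 31*k/3 + 80/3.
Solve (k + 2)·f(k+1) − (k + 7)·f(k) = k**2 + 31*k/3 + 80/3.
From deg A=1, deg B=1, deg C=2: d=5.
Match coefficients ⇒ f(k) = k*(k + 4)*(k + 5)*(k**2 + 11*k + 36)/108.
Certificate R = B(k−1)f/C = k*(k + 4)*(k + 7)*(k**2 + 11*k + 36)/(36*(3*k + 16)) gives s_k = k*(-k**2 - 11*k - 36)/(9*(k**3 + 11*k**2 + 36*k + 36)).
Δs = 4*(-3*k - 16)/(k**5 + 22*k**4 + 185*k**3 + 740*k**2 + 1404*k + 1008), as required.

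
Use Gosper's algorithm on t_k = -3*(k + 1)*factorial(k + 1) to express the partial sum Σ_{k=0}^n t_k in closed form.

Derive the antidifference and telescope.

S(n) = 3 - 3*factorial(n + 2)

t_(k+1)/t_k = (k + 2)**2/(k + 1).
Factor: A=k + 2; B=1; C=k + 1.
Key eq: (k + 2)·f(k+1) = (1)·f(k) + (k + 1).
Bound: deg f ≤ 0.
Coefficient equations give f(k) = 1.
So s_k = (B(k−1)f/C)·t_k = (1/(k + 1))·t_k = -3*factorial(k + 1).
s_(k+1) − s_k = -3*(k + 1)*factorial(k + 1) = t_k.
Telescope: S(n) = s_(n+1) − s_(0) = -3*factorial(n + 2) − (-3) = 3 - 3*factorial(n + 2).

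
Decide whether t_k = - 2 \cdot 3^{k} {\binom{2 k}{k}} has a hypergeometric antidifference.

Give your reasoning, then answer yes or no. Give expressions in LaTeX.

Compute t_(k+1)/t_k: get 6*(2*k + 1)/(k + 1).
A = 12*k + 6, B = k + 1, C = 1.
f must satisfy (12*k + 6)·f(k+1) − (k)·f(k) = 1.
Bound: deg f ≤ -1.
d = -1 < 0 ⇒ no nonzero polynomial f; not summable.

No — t_k has no hypergeometric antidifference.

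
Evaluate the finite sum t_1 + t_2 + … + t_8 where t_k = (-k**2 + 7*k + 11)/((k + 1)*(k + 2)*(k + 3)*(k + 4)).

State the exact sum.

Step 1: r(k) = (k + 1)*(7*k - (k + 1)**2 + 18)/((k + 5)*(-k**2 + 7*k + 11)).
Gosper form: A/B · C(k+1)/C(k) with A=k + 1, B=k + 5, C=k**2 - 7*k - 11.
Solve (k + 1)·f(k+1) − (k + 4)·f(k) = k**2 - 7*k - 11.
Degrees (1,1,2) ⇒ d ≤ 3.
Solving with deg f ≤ 3: f(k) = -k*(2*k**2 + 15*k + 16)/3.
So s_k = (B(k−1)f/C)·t_k = (-k*(k + 4)*(2*k**2 + 15*k + 16)/(3*(k**2 - 7*k - 11)))·t_k = k*(2*k**2 + 15*k + 16)/(3*(k + 1)*(k + 2)*(k + 3)).
Verify: (-k**2 + 7*k + 11)/(k**4 + 10*k**3 + 35*k**2 + 50*k + 24) matches t_k.
Telescoping: Σ = s_(9) − s_(1) = 313/440 − (11/24) = 167/660.

Σ = 167/660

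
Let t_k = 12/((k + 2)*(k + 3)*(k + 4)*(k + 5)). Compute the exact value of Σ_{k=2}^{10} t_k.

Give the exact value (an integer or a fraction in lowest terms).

Step 1: r(k) = (k + 2)/(k + 6).
Gosper form: A/B · C(k+1)/C(k) with A=k + 2, B=k + 6, C=1.
Key eq: (k + 2)·f(k+1) = (k + 5)·f(k) + (1).
Degrees (1,1,0) ⇒ d ≤ 3.
A polynomial solution: f(k) = k*(k**2 + 9*k + 26)/72.
R(k) = B(k−1)·f(k)/C(k) = k*(k + 5)*(k**2 + 9*k + 26)/72; s_k = R·t_k = k*(k**2 + 9*k + 26)/(6*(k + 2)*(k + 3)*(k + 4)).
Check: Δs_k = 12/(k**4 + 14*k**3 + 71*k**2 + 154*k + 120). ✓
Sum = s_(11) − s_(2); s_(11) = 451/2730, s_(2) = 2/15 ⇒ 29/910.

Σ = 29/910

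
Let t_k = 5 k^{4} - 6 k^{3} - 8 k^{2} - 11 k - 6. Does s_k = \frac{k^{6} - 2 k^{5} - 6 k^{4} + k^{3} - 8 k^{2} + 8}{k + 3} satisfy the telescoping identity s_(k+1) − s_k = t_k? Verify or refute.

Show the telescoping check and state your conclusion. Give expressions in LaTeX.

s_(k+1) = (k**6 + 4*k**5 - k**4 - 23*k**3 - 46*k**2 - 41*k - 6)/(k + 4)
s_(k+1) − s_k = (5*k**6 + 25*k**5 - 3*k**4 - 111*k**3 - 147*k**2 - 137*k - 50)/(k**2 + 7*k + 12)
(s_(k+1) − s_k) − t_k = (-4*k**5 - 13*k**4 + 28*k**3 + 32*k**2 + 37*k + 22)/(k**2 + 7*k + 12)

Invalid: residual \frac{- 4 k^{5} - 13 k^{4} + 28 k^{3} + 32 k^{2} + 37 k + 22}{k^{2} + 7 k + 12} ≠ 0.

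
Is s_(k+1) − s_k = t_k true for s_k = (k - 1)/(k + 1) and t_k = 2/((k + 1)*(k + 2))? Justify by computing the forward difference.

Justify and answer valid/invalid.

s_(k+1) = k/(k + 2)
s_(k+1) − s_k = 2/(k**2 + 3*k + 2)
(s_(k+1) − s_k) − t_k = 0

Valid: the claim telescopes to t_k.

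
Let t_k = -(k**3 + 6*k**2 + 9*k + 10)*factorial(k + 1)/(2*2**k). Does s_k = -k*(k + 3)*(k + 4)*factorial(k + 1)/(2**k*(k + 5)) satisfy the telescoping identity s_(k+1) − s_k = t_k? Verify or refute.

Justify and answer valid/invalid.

Invalid: residual (k**4 + 11*k**3 + 37*k**2 + 47*k + 50)*factorial(k + 1)/(2**k*(k + 5)*(k + 6)) ≠ 0.

s_(k+1) = -(k + 1)*(k + 4)*(k + 5)*factorial(k + 2)/(2*2**k*(k + 6))
s_(k+1) − s_k = -(k + 4)*(k**4 + 11*k**3 + 39*k**2 + 59*k + 50)*factorial(k + 1)/(2*2**k*(k + 5)*(k + 6))
(s_(k+1) − s_k) − t_k = (k**4 + 11*k**3 + 37*k**2 + 47*k + 50)*factorial(k + 1)/(2**k*(k + 5)*(k + 6))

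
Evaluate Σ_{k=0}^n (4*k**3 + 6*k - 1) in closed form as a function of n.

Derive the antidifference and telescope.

S(n) = n**4 + 2*n**3 + 4*n**2 + 2*n - 1

t_(k+1)/t_k = (6*k + 4*(k + 1)**3 + 5)/(4*k**3 + 6*k - 1).
Take A(k)=1, B(k)=1, C(k)=k**3 + 3*k/2 - 1/4.
f must satisfy (1)·f(k+1) − (1)·f(k) = k**3 + 3*k/2 - 1/4.
Bound: deg f ≤ 4.
Solving with deg f ≤ 4: f(k) = k*(k**3 - 2*k**2 + 4*k - 4)/4.
Get s_k = R·t_k = k*(k**3 - 2*k**2 + 4*k - 4) with R(k) = B(k−1)f(k)/C(k) = k*(k**3 - 2*k**2 + 4*k - 4)/(4*k**3 + 6*k - 1).
Check: Δs_k = 4*k**3 + 6*k - 1. ✓
Telescope: S(n) = s_(n+1) − s_(0) = n**4 + 2*n**3 + 4*n**2 + 2*n - 1 − (0) = n**4 + 2*n**3 + 4*n**2 + 2*n - 1.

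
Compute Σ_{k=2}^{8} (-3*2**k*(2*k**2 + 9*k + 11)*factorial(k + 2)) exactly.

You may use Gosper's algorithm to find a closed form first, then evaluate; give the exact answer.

Σ = -613122047136

r(k) = 2*(2*k**3 + 19*k**2 + 61*k + 66)/(2*k**2 + 9*k + 11) after simplifying.
Take A(k)=2*k + 6, B(k)=1, C(k)=k**2 + 9*k/2 + 11/2.
Need (2*k + 6)·f(k+1) − (1)·f(k) = k**2 + 9*k/2 + 11/2.
deg f ≤ 1 (via 1,0,2).
Solving with deg f ≤ 1: f(k) = (k + 1)/2.
Get s_k = R·t_k = -3*2**k*(k + 1)*factorial(k + 2) with R(k) = B(k−1)f(k)/C(k) = (k + 1)/(2*k**2 + 9*k + 11).
Δs = -3*2**k*(2*k**2 + 9*k + 11)*factorial(k + 2), as required.
Evaluate s at k=9 and k=2: -613122048000 and -864; difference -613122047136.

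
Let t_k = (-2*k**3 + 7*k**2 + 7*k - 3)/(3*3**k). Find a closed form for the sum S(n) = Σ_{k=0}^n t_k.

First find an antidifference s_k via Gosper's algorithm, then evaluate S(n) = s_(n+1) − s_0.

Ratio r(k) = (2*k**3 - k**2 - 15*k - 9)/(3*(2*k**3 - 7*k**2 - 7*k + 3)).
Factor: A=1/3; B=1; C=k**3 - 7*k**2/2 - 7*k/2 + 3/2.
Set up (1/3)·f(k+1) − (1)·f(k) − (k**3 - 7*k**2/2 - 7*k/2 + 3/2) = 0.
Bound: deg f ≤ 3.
Coefficient equations give f(k) = -3*(k + 1)*(k**2 - 3*k - 1)/2.
So s_k = (B(k−1)f/C)·t_k = (-3*(k + 1)*(k**2 - 3*k - 1)/(2*k**3 - 7*k**2 - 7*k + 3))·t_k = (k**3 - 2*k**2 - 4*k - 1)/3**k.
s_(k+1) − s_k = (-2*k**3 + 7*k**2 + 7*k - 3)/(3*3**k) = t_k.
s_(n+1) = 3**(-n - 1)*(n**3 + n**2 - 5*n - 6) and s_(0) = -1, so S(n) = 3**(-n - 1)*(3**(n + 1) + n**3 + n**2 - 5*n - 6).

S(n) = 3**(-n - 1)*(3**(n + 1) + n**3 + n**2 - 5*n - 6)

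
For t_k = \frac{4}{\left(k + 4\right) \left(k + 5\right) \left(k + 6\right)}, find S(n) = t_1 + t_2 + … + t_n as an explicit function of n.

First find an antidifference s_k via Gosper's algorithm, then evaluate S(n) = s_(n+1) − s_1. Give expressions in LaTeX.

Compute t_(k+1)/t_k: get (k + 4)/(k + 7).
Factor: A=k + 4; B=k + 7; C=1.
f must satisfy (k + 4)·f(k+1) − (k + 6)·f(k) = 1.
From deg A=1, deg B=1, deg C=0: d=2.
Solve for f: f(k) = k*(k + 9)/40 (degree 2 ≤ 2).
R(k) = B(k−1)·f(k)/C(k) = k*(k + 6)*(k + 9)/40; s_k = R·t_k = k*(k + 9)/(10*(k + 4)*(k + 5)).
Check: Δs_k = 4/(k**3 + 15*k**2 + 74*k + 120). ✓
Telescope: S(n) = s_(n+1) − s_(1) = (n**2 + 11*n + 10)/(10*(n**2 + 11*n + 30)) − (1/30) = n*(n + 11)/(15*(n**2 + 11*n + 30)).

S(n) = \frac{n \left(n + 11\right)}{15 \left(n^{2} + 11 n + 30\right)}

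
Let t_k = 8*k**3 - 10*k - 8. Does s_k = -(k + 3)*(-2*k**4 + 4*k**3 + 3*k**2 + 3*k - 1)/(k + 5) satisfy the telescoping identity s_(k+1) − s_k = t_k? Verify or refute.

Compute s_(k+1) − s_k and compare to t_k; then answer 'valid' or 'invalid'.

Invalid: residual 2*(-6*k**4 - 44*k**3 + 7*k**2 + 55*k + 41)/(k**2 + 11*k + 30) ≠ 0.

s_(k+1) = (2*k**5 + 12*k**4 + 13*k**3 - 25*k**2 - 59*k - 28)/(k + 6)
s_(k+1) − s_k = 2*(4*k**5 + 38*k**4 + 71*k**3 - 52*k**2 - 139*k - 79)/(k**2 + 11*k + 30)
(s_(k+1) − s_k) − t_k = 2*(-6*k**4 - 44*k**3 + 7*k**2 + 55*k + 41)/(k**2 + 11*k + 30)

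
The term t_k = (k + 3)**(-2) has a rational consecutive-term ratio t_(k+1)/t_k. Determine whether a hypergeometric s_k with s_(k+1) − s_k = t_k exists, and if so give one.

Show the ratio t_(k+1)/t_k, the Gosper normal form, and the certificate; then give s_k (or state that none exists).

not Gosper-summable; s_k does not exist

The ratio is (k + 3)**2/(k + 4)**2.
Gosper form: A/B · C(k+1)/C(k) with A=k**2 + 6*k + 9, B=k**2 + 8*k + 16, C=1.
Key eq: (k**2 + 6*k + 9)·f(k+1) = (k**2 + 6*k + 9)·f(k) + (1).
Degrees (2,2,0) ⇒ d ≤ 0.
Generic f = c0 gives residual -1; -1 = 0 cannot hold, so t_k is not Gosper-summable.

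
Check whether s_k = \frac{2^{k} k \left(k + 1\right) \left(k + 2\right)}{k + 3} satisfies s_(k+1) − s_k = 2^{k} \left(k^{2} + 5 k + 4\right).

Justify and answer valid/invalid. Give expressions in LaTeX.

s_(k+1) = 2**(k + 1)*(k + 1)*(k + 2)*(k + 3)/(k + 4)
s_(k+1) − s_k = 2**k*(k + 1)*(k + 2)*(-k*(k + 4) + 2*(k + 3)**2)/((k + 3)*(k + 4))
(s_(k+1) − s_k) − t_k = 2**k*(-k**3 - 7*k**2 - 18*k - 12)/(k**2 + 7*k + 12)

Invalid: residual \frac{2^{k} \left(- k^{3} - 7 k^{2} - 18 k - 12\right)}{k^{2} + 7 k + 12} ≠ 0.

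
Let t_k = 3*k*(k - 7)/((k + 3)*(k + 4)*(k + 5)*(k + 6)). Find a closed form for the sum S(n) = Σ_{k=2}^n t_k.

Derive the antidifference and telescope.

S(n) = (n**3 - 27*n**2 - 10*n + 36)/(14*(n**3 + 15*n**2 + 74*n + 120))

Step 1: r(k) = (k - 6)*(k + 1)*(k + 3)/(k*(k - 7)*(k + 7)).
Normal form (A,B,C) = (k + 3, k + 7, k**2 - 7*k).
Solve (k + 3)·f(k+1) − (k + 6)·f(k) = k**2 - 7*k.
deg f ≤ 3 (via 1,1,2).
Coefficient equations give f(k) = k*(k - 47)*(k - 1)/60.
Then R = B(k−1)f/C = (k - 47)*(k - 1)*(k + 6)/(60*(k - 7)), so s_k = R(k)·t_k = k*(k**2 - 48*k + 47)/(20*(k + 3)*(k + 4)*(k + 5)).
s_(k+1) − s_k = 3*k*(k - 7)/(k**4 + 18*k**3 + 119*k**2 + 342*k + 360) = t_k.
Evaluate: s_(n+1) = n*(n**2 - 45*n - 46)/(20*(n**3 + 15*n**2 + 74*n + 120)); subtract s_(2) = -3/140 ⇒ S(n) = (n**3 - 27*n**2 - 10*n + 36)/(14*(n**3 + 15*n**2 + 74*n + 120)).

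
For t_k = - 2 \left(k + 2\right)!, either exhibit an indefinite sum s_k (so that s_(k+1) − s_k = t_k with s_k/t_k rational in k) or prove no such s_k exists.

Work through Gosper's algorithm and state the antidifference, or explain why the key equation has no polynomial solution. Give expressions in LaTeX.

none (Gosper's algorithm certifies no s_k)

The ratio is k + 3.
Gosper form: A/B · C(k+1)/C(k) with A=k + 3, B=1, C=1.
Need (k + 3)·f(k+1) − (1)·f(k) = 1.
From deg A=1, deg B=0, deg C=0: d=-1.
Bound -1 < 0, so the key equation has no polynomial solution.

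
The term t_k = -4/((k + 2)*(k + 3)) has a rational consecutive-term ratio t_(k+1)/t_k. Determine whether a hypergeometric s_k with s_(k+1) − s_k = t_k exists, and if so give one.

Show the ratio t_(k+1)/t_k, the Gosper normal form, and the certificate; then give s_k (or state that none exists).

The ratio is (k + 2)/(k + 4).
Normal form (A,B,C) = (k + 2, k + 4, 1).
Solve (k + 2)·f(k+1) − (k + 3)·f(k) = 1.
From deg A=1, deg B=1, deg C=0: d=1.
Coefficient equations give f(k) = k/2.
Get s_k = R·t_k = -2*k/(k + 2) with R(k) = B(k−1)f(k)/C(k) = k*(k + 3)/2.
Δs = -4/(k**2 + 5*k + 6), as required.

s_k = -2*k/(k + 2)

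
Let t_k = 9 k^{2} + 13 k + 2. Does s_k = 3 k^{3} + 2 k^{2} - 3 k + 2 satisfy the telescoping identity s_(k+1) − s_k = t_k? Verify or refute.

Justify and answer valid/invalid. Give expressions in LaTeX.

s_(k+1) = 3*k**3 + 11*k**2 + 10*k + 4
s_(k+1) − s_k = 9*k**2 + 13*k + 2
(s_(k+1) − s_k) − t_k = 0

valid (s_(k+1) − s_k reduces to t_k)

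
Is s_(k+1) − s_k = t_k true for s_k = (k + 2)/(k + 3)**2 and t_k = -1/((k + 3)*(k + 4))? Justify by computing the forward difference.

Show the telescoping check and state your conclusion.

Invalid: residual (2*k + 7)/(k**4 + 14*k**3 + 73*k**2 + 168*k + 144) ≠ 0.

s_(k+1) = (k + 3)/(k + 4)**2
s_(k+1) − s_k = (-(k + 2)*(k + 4)**2 + (k + 3)**3)/((k + 3)**2*(k + 4)**2)
(s_(k+1) − s_k) − t_k = (2*k + 7)/(k**4 + 14*k**3 + 73*k**2 + 168*k + 144)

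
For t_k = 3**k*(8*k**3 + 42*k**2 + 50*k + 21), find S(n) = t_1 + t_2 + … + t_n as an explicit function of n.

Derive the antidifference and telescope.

r(k) = 3*(8*k**3 + 66*k**2 + 158*k + 121)/(8*k**3 + 42*k**2 + 50*k + 21) after simplifying.
A = 3, B = 1, C = k**3 + 21*k**2/4 + 25*k/4 + 21/8.
f must satisfy (3)·f(k+1) − (1)·f(k) = k**3 + 21*k**2/4 + 25*k/4 + 21/8.
Bound: deg f ≤ 3.
Match coefficients ⇒ f(k) = (4*k**3 + 3*k**2 - 2*k + 3)/8.
Certificate R = B(k−1)f/C = (4*k**3 + 3*k**2 - 2*k + 3)/(8*k**3 + 42*k**2 + 50*k + 21) gives s_k = 3**k*(4*k**3 + 3*k**2 - 2*k + 3).
Check: Δs_k = 3**k*(8*k**3 + 42*k**2 + 50*k + 21). ✓
Evaluate: s_(n+1) = 3**(n + 1)*(4*n**3 + 15*n**2 + 16*n + 8); subtract s_(1) = 24 ⇒ S(n) = 12*3**n*n**3 + 45*3**n*n**2 + 48*3**n*n + 24*3**n - 24.

S(n) = 12*3**n*n**3 + 45*3**n*n**2 + 48*3**n*n + 24*3**n - 24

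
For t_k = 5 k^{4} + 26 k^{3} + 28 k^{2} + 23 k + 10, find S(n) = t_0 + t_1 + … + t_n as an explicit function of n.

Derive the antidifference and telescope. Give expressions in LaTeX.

S(n) = n^{5} + 9 n^{4} + 24 n^{3} + 32 n^{2} + 26 n + 10

Compute t_(k+1)/t_k: get (5*k**4 + 46*k**3 + 136*k**2 + 177*k + 92)/(5*k**4 + 26*k**3 + 28*k**2 + 23*k + 10).
Take A(k)=1, B(k)=1, C(k)=k**4 + 26*k**3/5 + 28*k**2/5 + 23*k/5 + 2.
f must satisfy (1)·f(k+1) − (1)·f(k) = k**4 + 26*k**3/5 + 28*k**2/5 + 23*k/5 + 2.
d = 5 from the (0,0,4) case.
A polynomial solution: f(k) = k*(k**4 + 4*k**3 - 2*k**2 + 4*k + 3)/5.
So s_k = (B(k−1)f/C)·t_k = (k*(k**4 + 4*k**3 - 2*k**2 + 4*k + 3)/(5*k**4 + 26*k**3 + 28*k**2 + 23*k + 10))·t_k = k*(k**4 + 4*k**3 - 2*k**2 + 4*k + 3).
Verify: 5*k**4 + 26*k**3 + 28*k**2 + 23*k + 10 matches t_k.
s_(n+1) = n**5 + 9*n**4 + 24*n**3 + 32*n**2 + 26*n + 10 and s_(0) = 0, so S(n) = n**5 + 9*n**4 + 24*n**3 + 32*n**2 + 26*n + 10.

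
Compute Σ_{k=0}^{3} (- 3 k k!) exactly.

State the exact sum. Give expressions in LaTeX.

The ratio is (k + 1)**2/k.
Normal form (A,B,C) = (k + 1, 1, k).
Need (k + 1)·f(k+1) − (1)·f(k) = k.
From deg A=1, deg B=0, deg C=1: d=0.
A polynomial solution: f(k) = 1.
Get s_k = R·t_k = -3*factorial(k) with R(k) = B(k−1)f(k)/C(k) = 1/k.
Verify: -3*k*factorial(k) matches t_k.
Telescoping: Σ = s_(4) − s_(0) = -72 − (-3) = -69.

Σ = -69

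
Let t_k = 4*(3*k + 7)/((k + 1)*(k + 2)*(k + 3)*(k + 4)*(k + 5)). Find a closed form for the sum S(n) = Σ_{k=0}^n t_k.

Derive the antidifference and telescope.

r(k) = (k + 1)*(3*k + 10)/((k + 6)*(3*k + 7)) after simplifying.
Gosper form: A/B · C(k+1)/C(k) with A=k + 1, B=k + 6, C=k + 7/3.
Set up (k + 1)·f(k+1) − (k + 5)·f(k) − (k + 7/3) = 0.
Degrees (1,1,1) ⇒ d ≤ 4.
A polynomial solution: f(k) = k*(k + 2)*(k**2 + 8*k + 19)/36.
Then R = B(k−1)f/C = k*(k + 2)*(k + 5)*(k**2 + 8*k + 19)/(12*(3*k + 7)), so s_k = R(k)·t_k = k*(k**2 + 8*k + 19)/(3*(k**3 + 8*k**2 + 19*k + 12)).
Check: Δs_k = 4*(3*k + 7)/(k**5 + 15*k**4 + 85*k**3 + 225*k**2 + 274*k + 120). ✓
s_(n+1) = (n**3 + 11*n**2 + 38*n + 28)/(3*(n**3 + 11*n**2 + 38*n + 40)) and s_(0) = 0, so S(n) = (n**3 + 11*n**2 + 38*n + 28)/(3*(n**3 + 11*n**2 + 38*n + 40)).

S(n) = (n**3 + 11*n**2 + 38*n + 28)/(3*(n**3 + 11*n**2 + 38*n + 40))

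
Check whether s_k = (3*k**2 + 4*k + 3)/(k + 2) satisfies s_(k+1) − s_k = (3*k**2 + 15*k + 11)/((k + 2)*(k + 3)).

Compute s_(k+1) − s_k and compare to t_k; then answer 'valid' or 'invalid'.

s_(k+1) = (3*k**2 + 10*k + 10)/(k + 3)
s_(k+1) − s_k = (3*k**2 + 15*k + 11)/(k**2 + 5*k + 6)
(s_(k+1) − s_k) − t_k = 0

valid (s_(k+1) − s_k reduces to t_k)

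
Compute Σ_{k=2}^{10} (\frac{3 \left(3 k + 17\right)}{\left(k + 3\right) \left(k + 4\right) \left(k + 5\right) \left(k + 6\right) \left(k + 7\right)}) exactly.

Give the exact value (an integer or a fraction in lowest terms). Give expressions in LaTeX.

Σ = 111/9520

The ratio is (k + 3)*(3*k + 20)/((k + 8)*(3*k + 17)).
Take A(k)=k + 3, B(k)=k + 8, C(k)=k + 17/3.
f must satisfy (k + 3)·f(k+1) − (k + 7)·f(k) = k + 17/3.
Degrees (1,1,1) ⇒ d ≤ 4.
A polynomial solution: f(k) = k*(k + 5)*(k**2 + 13*k + 54)/216.
Then R = B(k−1)f/C = k*(k + 5)*(k + 7)*(k**2 + 13*k + 54)/(72*(3*k + 17)), so s_k = R(k)·t_k = k*(k**2 + 13*k + 54)/(24*(k**3 + 13*k**2 + 54*k + 72)).
s_(k+1) − s_k = 3*(3*k + 17)/(k**5 + 25*k**4 + 245*k**3 + 1175*k**2 + 2754*k + 2520) = t_k.
Evaluate s at k=11 and k=2: 583/14280 and 7/240; difference 111/9520.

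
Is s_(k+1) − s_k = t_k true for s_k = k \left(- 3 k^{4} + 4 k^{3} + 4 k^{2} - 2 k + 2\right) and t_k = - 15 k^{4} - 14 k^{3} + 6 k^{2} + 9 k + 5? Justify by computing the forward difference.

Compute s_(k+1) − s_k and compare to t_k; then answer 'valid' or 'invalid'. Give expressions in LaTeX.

s_(k+1) = -3*k**5 - 11*k**4 - 10*k**3 + 4*k**2 + 11*k + 5
s_(k+1) − s_k = -15*k**4 - 14*k**3 + 6*k**2 + 9*k + 5
(s_(k+1) − s_k) − t_k = 0

valid; difference matches t_k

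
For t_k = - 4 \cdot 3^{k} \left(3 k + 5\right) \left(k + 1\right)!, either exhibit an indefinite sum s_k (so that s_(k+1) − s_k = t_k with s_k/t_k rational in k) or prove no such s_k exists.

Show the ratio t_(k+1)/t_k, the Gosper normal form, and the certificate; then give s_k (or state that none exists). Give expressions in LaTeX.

s_k = - 4 \cdot 3^{k} \left(k + 1\right)!

Compute t_(k+1)/t_k: get 3*(k + 2)*(3*k + 8)/(3*k + 5).
A = 3*k + 6, B = 1, C = k + 5/3.
Need (3*k + 6)·f(k+1) − (1)·f(k) = k + 5/3.
deg f ≤ 0 (via 1,0,1).
A polynomial solution: f(k) = 1/3.
Certificate R = B(k−1)f/C = 1/(3*k + 5) gives s_k = -4*3**k*factorial(k + 1).
Check: Δs_k = -4*3**k*(3*k + 5)*factorial(k + 1). ✓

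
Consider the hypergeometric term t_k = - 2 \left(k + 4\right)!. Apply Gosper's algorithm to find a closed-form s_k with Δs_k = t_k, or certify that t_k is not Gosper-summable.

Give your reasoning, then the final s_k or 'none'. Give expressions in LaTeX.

not Gosper-summable; s_k does not exist

Ratio r(k) = k + 5.
Gosper form: A/B · C(k+1)/C(k) with A=k + 5, B=1, C=1.
Key eq: (k + 5)·f(k+1) = (1)·f(k) + (1).
Bound: deg f ≤ -1.
deg f ≤ -1 is impossible — no certificate.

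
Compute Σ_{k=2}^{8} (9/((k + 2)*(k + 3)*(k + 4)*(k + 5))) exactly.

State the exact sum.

t_(k+1)/t_k = (k + 2)/(k + 6).
A = k + 2, B = k + 6, C = 1.
Set up (k + 2)·f(k+1) − (k + 5)·f(k) − (1) = 0.
Bound: deg f ≤ 3.
Match coefficients ⇒ f(k) = k*(k**2 + 9*k + 26)/72.
So s_k = (B(k−1)f/C)·t_k = (k*(k + 5)*(k**2 + 9*k + 26)/72)·t_k = k*(k**2 + 9*k + 26)/(8*(k + 2)*(k + 3)*(k + 4)).
Verify: 9/(k**4 + 14*k**3 + 71*k**2 + 154*k + 120) matches t_k.
Sum = s_(9) − s_(2); s_(9) = 141/1144, s_(2) = 1/10 ⇒ 133/5720.

Σ = 133/5720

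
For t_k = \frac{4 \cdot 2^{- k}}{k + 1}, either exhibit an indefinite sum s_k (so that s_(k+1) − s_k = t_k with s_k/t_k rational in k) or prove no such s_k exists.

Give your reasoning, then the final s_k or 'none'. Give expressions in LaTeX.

none (Gosper's algorithm certifies no s_k)

Step 1: r(k) = (k + 1)/(2*(k + 2)).
Gosper form: A/B · C(k+1)/C(k) with A=k/2 + 1/2, B=k + 2, C=1.
Need (k/2 + 1/2)·f(k+1) − (k + 1)·f(k) = 1.
From deg A=1, deg B=1, deg C=0: d=-1.
Bound -1 < 0, so the key equation has no polynomial solution.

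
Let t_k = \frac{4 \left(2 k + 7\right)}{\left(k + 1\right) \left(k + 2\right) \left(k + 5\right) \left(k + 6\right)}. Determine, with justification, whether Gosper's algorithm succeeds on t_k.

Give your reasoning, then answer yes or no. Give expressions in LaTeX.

Yes. s_k = \frac{4 k \left(k + 6\right)}{5 \left(k^{2} + 6 k + 5\right)}.

Ratio r(k) = (k + 1)*(k + 5)*(2*k + 9)/((k + 3)*(k + 7)*(2*k + 7)).
Factor: A=k + 1; B=k + 7; C=k**3 + 21*k**2/2 + 73*k/2 + 42.
f must satisfy (k + 1)·f(k+1) − (k + 6)·f(k) = k**3 + 21*k**2/2 + 73*k/2 + 42.
Degrees (1,1,3) ⇒ d ≤ 5.
Solving with deg f ≤ 5: f(k) = k*(k + 2)*(k + 3)*(k + 4)*(k + 6)/10.
R(k) = B(k−1)·f(k)/C(k) = k*(k + 2)*(k + 6)**2/(5*(2*k + 7)); s_k = R·t_k = 4*k*(k + 6)/(5*(k**2 + 6*k + 5)).
Check: Δs_k = 4*(2*k + 7)/(k**4 + 14*k**3 + 65*k**2 + 112*k + 60). ✓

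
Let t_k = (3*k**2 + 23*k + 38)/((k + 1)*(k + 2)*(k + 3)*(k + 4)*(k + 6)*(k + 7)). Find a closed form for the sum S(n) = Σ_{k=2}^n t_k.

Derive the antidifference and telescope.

r(k) = (k + 1)*(k + 6)*(23*k + 3*(k + 1)**2 + 61)/((k + 5)*(k + 8)*(3*k**2 + 23*k + 38)) after simplifying.
Factor: A=k + 1; B=k + 8; C=k**3 + 38*k**2/3 + 51*k + 190/3.
Key eq: (k + 1)·f(k+1) = (k + 7)·f(k) + (k**3 + 38*k**2/3 + 51*k + 190/3).
Bound: deg f ≤ 6.
A polynomial solution: f(k) = k*(k + 2)*(k + 4)*(k + 5)*(k**2 + 10*k + 27)/54.
Get s_k = R·t_k = k*(k**2 + 10*k + 27)/(18*(k**3 + 10*k**2 + 27*k + 18)) with R(k) = B(k−1)f(k)/C(k) = k*(k + 2)*(k + 4)*(k + 7)*(k**2 + 10*k + 27)/(18*(3*k**2 + 23*k + 38)).
Δs = (3*k**2 + 23*k + 38)/(k**6 + 23*k**5 + 207*k**4 + 925*k**3 + 2144*k**2 + 2412*k + 1008), as required.
Evaluate: s_(n+1) = (n**3 + 13*n**2 + 50*n + 38)/(18*(n**3 + 13*n**2 + 50*n + 56)); subtract s_(2) = 17/360 ⇒ S(n) = (n**3 + 13*n**2 + 50*n - 64)/(120*(n**3 + 13*n**2 + 50*n + 56)).

S(n) = (n**3 + 13*n**2 + 50*n - 64)/(120*(n**3 + 13*n**2 + 50*n + 56))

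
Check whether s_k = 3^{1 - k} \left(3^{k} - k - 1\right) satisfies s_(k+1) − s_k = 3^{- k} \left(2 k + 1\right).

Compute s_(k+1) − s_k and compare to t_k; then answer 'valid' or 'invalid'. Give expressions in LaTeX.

s_(k+1) = (3**(k + 1) - k - 2)/3**k
s_(k+1) − s_k = (2*k + 1)/3**k
(s_(k+1) − s_k) − t_k = 0

valid; difference matches t_k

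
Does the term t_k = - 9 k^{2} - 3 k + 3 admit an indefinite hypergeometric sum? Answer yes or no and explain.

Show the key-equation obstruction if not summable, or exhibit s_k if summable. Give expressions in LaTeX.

Ratio r(k) = (k + 3*(k + 1)**2)/(3*k**2 + k - 1).
Normal form (A,B,C) = (1, 1, k**2 + k/3 - 1/3).
Solve (1)·f(k+1) − (1)·f(k) = k**2 + k/3 - 1/3.
deg f ≤ 3 (via 0,0,2).
Coefficient equations give f(k) = k*(k**2 - k - 1)/3.
R(k) = B(k−1)·f(k)/C(k) = k*(k**2 - k - 1)/(3*k**2 + k - 1); s_k = R·t_k = 3*k*(-k**2 + k + 1).
s_(k+1) − s_k = -9*k**2 - 3*k + 3 = t_k.

Yes. s_k = 3 k \left(- k^{2} + k + 1\right).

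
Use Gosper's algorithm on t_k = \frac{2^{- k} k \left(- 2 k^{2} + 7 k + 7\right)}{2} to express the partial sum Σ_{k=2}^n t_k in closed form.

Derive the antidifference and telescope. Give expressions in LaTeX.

Compute t_(k+1)/t_k: get (2*k**3 - k**2 - 15*k - 12)/(2*k*(2*k**2 - 7*k - 7)).
Gosper form: A/B · C(k+1)/C(k) with A=1/2, B=1, C=k**3 - 7*k**2/2 - 7*k/2.
Set up (1/2)·f(k+1) − (1)·f(k) − (k**3 - 7*k**2/2 - 7*k/2) = 0.
deg f ≤ 3 (via 0,0,3).
Coefficient equations give f(k) = -2*k**3 + k**2 + 3*k + 2.
Get s_k = R·t_k = (2*k**3 - k**2 - 3*k - 2)/2**k with R(k) = B(k−1)f(k)/C(k) = -2*(2*k**3 - k**2 - 3*k - 2)/(k*(2*k**2 - 7*k - 7)).
s_(k+1) − s_k = k*(-2*k**2 + 7*k + 7)/(2*2**k) = t_k.
Telescope: S(n) = s_(n+1) − s_(2) = 2**(-n - 1)*(2*n**3 + 5*n**2 + n - 4) − (1) = 2**(-n - 1)*(-2**(n + 1) + 2*n**3 + 5*n**2 + n - 4).

S(n) = 2^{- n - 1} \left(- 2^{n + 1} + 2 n^{3} + 5 n^{2} + n - 4\right)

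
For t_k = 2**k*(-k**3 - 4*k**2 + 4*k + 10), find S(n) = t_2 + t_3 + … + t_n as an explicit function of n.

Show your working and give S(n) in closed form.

S(n) = -2*2**n*n**3 - 2*2**n*n**2 + 6*2**n*n + 14*2**n - 32

r(k) = 2*(k**3 + 7*k**2 + 7*k - 9)/(k**3 + 4*k**2 - 4*k - 10) after simplifying.
Gosper form: A/B · C(k+1)/C(k) with A=2, B=1, C=k**3 + 4*k**2 - 4*k - 10.
Key eq: (2)·f(k+1) = (1)·f(k) + (k**3 + 4*k**2 - 4*k - 10).
deg f ≤ 3 (via 0,0,3).
Solving with deg f ≤ 3: f(k) = k**3 - 2*k**2 - 2*k - 4.
Certificate R = B(k−1)f/C = (k**3 - 2*k**2 - 2*k - 4)/(k**3 + 4*k**2 - 4*k - 10) gives s_k = 2**k*(-k**3 + 2*k**2 + 2*k + 4).
Check: Δs_k = 2**k*(-k**3 - 4*k**2 + 4*k + 10). ✓
Evaluate: s_(n+1) = 2**(n + 1)*(-n**3 - n**2 + 3*n + 7); subtract s_(2) = 32 ⇒ S(n) = -2*2**n*n**3 - 2*2**n*n**2 + 6*2**n*n + 14*2**n - 32.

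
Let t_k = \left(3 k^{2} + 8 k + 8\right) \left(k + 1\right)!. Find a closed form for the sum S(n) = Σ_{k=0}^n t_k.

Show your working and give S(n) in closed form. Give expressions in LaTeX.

Step 1: r(k) = (k + 2)*(8*k + 3*(k + 1)**2 + 16)/(3*k**2 + 8*k + 8).
So A=k + 2 and B=1, with C=k**2 + 8*k/3 + 8/3.
f must satisfy (k + 2)·f(k+1) − (1)·f(k) = k**2 + 8*k/3 + 8/3.
Bound: deg f ≤ 1.
Solving with deg f ≤ 1: f(k) = (3*k + 2)/3.
R(k) = B(k−1)·f(k)/C(k) = (3*k + 2)/(3*k**2 + 8*k + 8); s_k = R·t_k = (3*k + 2)*factorial(k + 1).
Δs = (3*k**2 + 8*k + 8)*factorial(k + 1), as required.
Σ_(k=0)^n t_k = s_(n+1) − s_(0) = ((3*n + 5)*factorial(n + 2)) − (2), i.e. 3*n*factorial(n + 2) + 5*factorial(n + 2) - 2.

S(n) = 3 n \left(n + 2\right)! + 5 \left(n + 2\right)! - 2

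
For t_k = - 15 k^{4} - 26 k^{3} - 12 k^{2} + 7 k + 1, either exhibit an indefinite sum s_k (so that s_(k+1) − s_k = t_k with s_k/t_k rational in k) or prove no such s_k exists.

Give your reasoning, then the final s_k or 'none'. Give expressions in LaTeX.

r(k) = (15*k**4 + 86*k**3 + 180*k**2 + 155*k + 45)/(15*k**4 + 26*k**3 + 12*k**2 - 7*k - 1) after simplifying.
Factor: A=1; B=1; C=k**4 + 26*k**3/15 + 4*k**2/5 - 7*k/15 - 1/15.
Need (1)·f(k+1) − (1)·f(k) = k**4 + 26*k**3/15 + 4*k**2/5 - 7*k/15 - 1/15.
deg f ≤ 5 (via 0,0,4).
Solving with deg f ≤ 5: f(k) = k*(3*k - 4)*(k**3 + k**2 - 1)/15.
Get s_k = R·t_k = k*(-3*k**4 + k**3 + 4*k**2 + 3*k - 4) with R(k) = B(k−1)f(k)/C(k) = k*(3*k - 4)*(k**3 + k**2 - 1)/(15*k**4 + 26*k**3 + 12*k**2 - 7*k - 1).
Check: Δs_k = -15*k**4 - 26*k**3 - 12*k**2 + 7*k + 1. ✓

s_k = k \left(- 3 k^{4} + k^{3} + 4 k^{2} + 3 k - 4\right)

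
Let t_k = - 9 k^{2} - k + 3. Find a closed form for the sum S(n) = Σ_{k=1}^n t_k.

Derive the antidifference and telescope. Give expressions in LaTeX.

Step 1: r(k) = (k + 9*(k + 1)**2 - 2)/(9*k**2 + k - 3).
Factor: A=1; B=1; C=k**2 + k/9 - 1/3.
Key eq: (1)·f(k+1) = (1)·f(k) + (k**2 + k/9 - 1/3).
Degrees (0,0,2) ⇒ d ≤ 3.
Match coefficients ⇒ f(k) = k*(3*k**2 - 4*k - 2)/9.
R(k) = B(k−1)·f(k)/C(k) = k*(3*k**2 - 4*k - 2)/(9*k**2 + k - 3); s_k = R·t_k = k*(-3*k**2 + 4*k + 2).
Δs = -9*k**2 - k + 3, as required.
Σ_(k=1)^n t_k = s_(n+1) − s_(1) = (-3*n**3 - 5*n**2 + n + 3) − (3), i.e. n*(-3*n**2 - 5*n + 1).

S(n) = n \left(- 3 n^{2} - 5 n + 1\right)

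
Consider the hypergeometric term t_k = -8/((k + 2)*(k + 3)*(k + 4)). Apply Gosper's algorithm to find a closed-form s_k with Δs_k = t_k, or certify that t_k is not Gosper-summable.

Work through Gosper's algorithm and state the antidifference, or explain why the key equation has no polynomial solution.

Ratio r(k) = (k + 2)/(k + 5).
A = k + 2, B = k + 5, C = 1.
Set up (k + 2)·f(k+1) − (k + 4)·f(k) − (1) = 0.
From deg A=1, deg B=1, deg C=0: d=2.
A polynomial solution: f(k) = k*(k + 5)/12.
Get s_k = R·t_k = 2*k*(-k - 5)/(3*(k + 2)*(k + 3)) with R(k) = B(k−1)f(k)/C(k) = k*(k + 4)*(k + 5)/12.
s_(k+1) − s_k = -8/(k**3 + 9*k**2 + 26*k + 24) = t_k.

s_k = 2*k*(-k - 5)/(3*(k + 2)*(k + 3))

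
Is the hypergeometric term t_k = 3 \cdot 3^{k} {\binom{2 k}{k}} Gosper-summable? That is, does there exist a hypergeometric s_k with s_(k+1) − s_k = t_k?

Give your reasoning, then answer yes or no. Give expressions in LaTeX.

No — negative degree bound, so no certificate f.

Step 1: r(k) = 6*(2*k + 1)/(k + 1).
So A=12*k + 6 and B=k + 1, with C=1.
Key eq: (12*k + 6)·f(k+1) = (k)·f(k) + (1).
deg f ≤ -1 (via 1,1,0).
deg f ≤ -1 is impossible — no certificate.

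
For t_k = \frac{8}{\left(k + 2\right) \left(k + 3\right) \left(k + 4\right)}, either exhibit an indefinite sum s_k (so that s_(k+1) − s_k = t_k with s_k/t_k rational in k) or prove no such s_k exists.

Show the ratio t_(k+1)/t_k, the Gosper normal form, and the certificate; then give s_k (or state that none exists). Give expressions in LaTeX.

Compute t_(k+1)/t_k: get (k + 2)/(k + 5).
Gosper form: A/B · C(k+1)/C(k) with A=k + 2, B=k + 5, C=1.
Key eq: (k + 2)·f(k+1) = (k + 4)·f(k) + (1).
From deg A=1, deg B=1, deg C=0: d=2.
Solving with deg f ≤ 2: f(k) = k*(k + 5)/12.
R(k) = B(k−1)·f(k)/C(k) = k*(k + 4)*(k + 5)/12; s_k = R·t_k = 2*k*(k + 5)/(3*(k + 2)*(k + 3)).
Check: Δs_k = 8/(k**3 + 9*k**2 + 26*k + 24). ✓

s_k = \frac{2 k \left(k + 5\right)}{3 \left(k + 2\right) \left(k + 3\right)}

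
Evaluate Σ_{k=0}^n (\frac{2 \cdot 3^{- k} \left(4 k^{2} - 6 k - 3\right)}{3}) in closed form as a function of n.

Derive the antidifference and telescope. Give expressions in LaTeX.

Ratio r(k) = (4*k**2 + 2*k - 5)/(3*(4*k**2 - 6*k - 3)).
A = 1/3, B = 1, C = k**2 - 3*k/2 - 3/4.
Key eq: (1/3)·f(k+1) = (1)·f(k) + (k**2 - 3*k/2 - 3/4).
From deg A=0, deg B=0, deg C=2: d=2.
Solve for f: f(k) = -3*(k - 1)*(2*k + 1)/4 (degree 2 ≤ 2).
So s_k = (B(k−1)f/C)·t_k = (-3*(k - 1)*(2*k + 1)/(4*k**2 - 6*k - 3))·t_k = 2*(-2*k**2 + k + 1)/3**k.
s_(k+1) − s_k = 2*(4*k**2 - 6*k - 3)/(3*3**k) = t_k.
Telescope: S(n) = s_(n+1) − s_(0) = 2*3**(-n - 1)*n*(-2*n - 3) − (2) = 2*(-3*3**n - 2*n**2 - 3*n)/(3*3**n).

S(n) = \frac{2 \cdot 3^{- n} \left(- 3 \cdot 3^{n} - 2 n^{2} - 3 n\right)}{3}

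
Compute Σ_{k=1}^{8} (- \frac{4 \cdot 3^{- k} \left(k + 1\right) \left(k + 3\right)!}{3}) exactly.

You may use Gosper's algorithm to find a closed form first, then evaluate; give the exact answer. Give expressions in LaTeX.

r(k) = (k + 2)*(k + 4)/(3*(k + 1)) after simplifying.
Factor: A=k/3 + 4/3; B=1; C=k + 1.
Set up (k/3 + 4/3)·f(k+1) − (1)·f(k) − (k + 1) = 0.
d = 0 from the (1,0,1) case.
Match coefficients ⇒ f(k) = 3.
Then R = B(k−1)f/C = 3/(k + 1), so s_k = R(k)·t_k = -4*factorial(k + 3)/3**k.
Check: Δs_k = -4*(k + 1)*factorial(k + 3)/(3*3**k). ✓
Σ_(k=1)^(8) t_k = s_(9) − s_(1) = -7884800/81 − (-32) = -7882208/81.

Σ = -7882208/81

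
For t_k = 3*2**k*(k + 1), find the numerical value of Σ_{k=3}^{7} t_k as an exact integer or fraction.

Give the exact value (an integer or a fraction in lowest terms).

Σ = 5328

Step 1: r(k) = 2*(k + 2)/(k + 1).
Take A(k)=2, B(k)=1, C(k)=k + 1.
Solve (2)·f(k+1) − (1)·f(k) = k + 1.
Degrees (0,0,1) ⇒ d ≤ 1.
Match coefficients ⇒ f(k) = k - 1.
Get s_k = R·t_k = 3*2**k*(k - 1) with R(k) = B(k−1)f(k)/C(k) = (k - 1)/(k + 1).
Verify: 3*2**k*(k + 1) matches t_k.
Evaluate s at k=8 and k=3: 5376 and 48; difference 5328.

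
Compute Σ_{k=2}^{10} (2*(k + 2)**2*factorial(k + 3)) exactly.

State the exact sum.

Compute t_(k+1)/t_k: get (k + 3)**2*(k + 4)/(k + 2)**2.
So A=k + 4 and B=1, with C=k**2 + 4*k + 4.
Need (k + 4)·f(k+1) − (1)·f(k) = k**2 + 4*k + 4.
deg f ≤ 1 (via 1,0,2).
Match coefficients ⇒ f(k) = k.
Get s_k = R·t_k = 2*k*factorial(k + 3) with R(k) = B(k−1)f(k)/C(k) = k/(k + 2)**2.
Verify: 2*(k + 2)**2*factorial(k + 3) matches t_k.
Telescoping: Σ = s_(11) − s_(2) = 1917922406400 − (480) = 1917922405920.

Σ = 1917922405920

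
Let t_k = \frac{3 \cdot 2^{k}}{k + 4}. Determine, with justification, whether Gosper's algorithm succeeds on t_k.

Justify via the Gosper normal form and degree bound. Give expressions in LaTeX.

Ratio r(k) = 2*(k + 4)/(k + 5).
A = 2*k + 8, B = k + 5, C = 1.
Set up (2*k + 8)·f(k+1) − (k + 4)·f(k) − (1) = 0.
Bound: deg f ≤ -1.
deg f ≤ -1 is impossible — no certificate.

No — negative degree bound, so no certificate f.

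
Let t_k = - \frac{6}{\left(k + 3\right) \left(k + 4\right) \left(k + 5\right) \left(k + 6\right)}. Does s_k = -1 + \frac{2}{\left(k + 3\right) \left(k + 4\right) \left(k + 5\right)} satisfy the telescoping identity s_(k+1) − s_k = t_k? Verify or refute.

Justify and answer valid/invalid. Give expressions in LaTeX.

s_(k+1) = -1 + 2/((k + 4)*(k + 5)*(k + 6))
s_(k+1) − s_k = -6/((k + 3)*(k + 4)*(k + 5)*(k + 6))
(s_(k+1) − s_k) − t_k = 0

valid (s_(k+1) − s_k reduces to t_k)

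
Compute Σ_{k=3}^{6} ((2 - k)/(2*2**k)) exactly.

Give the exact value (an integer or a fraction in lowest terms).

r(k) = (k - 1)/(2*(k - 2)) after simplifying.
Factor: A=1/2; B=1; C=k - 2.
Set up (1/2)·f(k+1) − (1)·f(k) − (k - 2) = 0.
d = 1 from the (0,0,1) case.
Solve for f: f(k) = -2*(k - 1) (degree 1 ≤ 1).
Certificate R = B(k−1)f/C = -2*(k - 1)/(k - 2) gives s_k = (k - 1)/2**k.
Δs = (2 - k)/(2*2**k), as required.
Evaluate s at k=7 and k=3: 3/64 and 1/4; difference -13/64.

Σ = -13/64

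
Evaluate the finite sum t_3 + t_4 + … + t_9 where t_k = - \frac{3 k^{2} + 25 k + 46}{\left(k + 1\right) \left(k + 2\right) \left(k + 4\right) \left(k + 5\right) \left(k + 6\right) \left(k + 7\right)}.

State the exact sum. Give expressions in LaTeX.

r(k) = (k + 1)*(k + 4)*(25*k + 3*(k + 1)**2 + 71)/((k + 3)*(k + 8)*(3*k**2 + 25*k + 46)) after simplifying.
Gosper form: A/B · C(k+1)/C(k) with A=k + 1, B=k + 8, C=k**3 + 34*k**2/3 + 121*k/3 + 46.
Solve (k + 1)·f(k+1) − (k + 7)·f(k) = k**3 + 34*k**2/3 + 121*k/3 + 46.
From deg A=1, deg B=1, deg C=3: d=6.
Match coefficients ⇒ f(k) = k*(k + 2)*(k + 3)*(k + 5)*(k**2 + 11*k + 34)/72.
So s_k = (B(k−1)f/C)·t_k = (k*(k + 2)*(k + 5)*(k + 7)*(k**2 + 11*k + 34)/(24*(3*k**2 + 25*k + 46)))·t_k = k*(-k**2 - 11*k - 34)/(24*(k**3 + 11*k**2 + 34*k + 24)).
Verify: (-3*k**2 - 25*k - 46)/(k**6 + 25*k**5 + 247*k**4 + 1219*k**3 + 3112*k**2 + 3796*k + 1680) matches t_k.
Sum = s_(10) − s_(3); s_(10) = -305/7392, s_(3) = -19/504 ⇒ -79/22176.

Σ = -79/22176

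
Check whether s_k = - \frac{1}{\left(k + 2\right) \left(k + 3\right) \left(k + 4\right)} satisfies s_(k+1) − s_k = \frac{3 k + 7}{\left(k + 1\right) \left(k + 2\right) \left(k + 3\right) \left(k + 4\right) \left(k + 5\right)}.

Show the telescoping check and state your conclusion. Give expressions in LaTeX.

Invalid: residual - \frac{4}{k^{5} + 15 k^{4} + 85 k^{3} + 225 k^{2} + 274 k + 120} ≠ 0.

s_(k+1) = -1/((k + 3)*(k + 4)*(k + 5))
s_(k+1) − s_k = 3/((k + 2)*(k + 3)*(k + 4)*(k + 5))
(s_(k+1) − s_k) − t_k = -4/((k + 1)*(k + 2)*(k + 3)*(k + 4)*(k + 5))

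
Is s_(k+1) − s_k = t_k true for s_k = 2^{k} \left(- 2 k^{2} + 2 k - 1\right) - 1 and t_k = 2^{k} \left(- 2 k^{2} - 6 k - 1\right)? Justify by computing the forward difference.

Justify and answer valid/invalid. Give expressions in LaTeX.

s_(k+1) = 2**(k + 1)*(2*k - 2*(k + 1)**2 + 1) - 1
s_(k+1) − s_k = 2**k*(-2*k**2 - 6*k - 1)
(s_(k+1) − s_k) − t_k = 0

Valid: the claim telescopes to t_k.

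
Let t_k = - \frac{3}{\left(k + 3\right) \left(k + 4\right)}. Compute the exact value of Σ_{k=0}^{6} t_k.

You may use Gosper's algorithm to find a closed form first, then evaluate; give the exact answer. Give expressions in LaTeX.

Σ = -7/10

t_(k+1)/t_k = (k + 3)/(k + 5).
So A=k + 3 and B=k + 5, with C=1.
Key eq: (k + 3)·f(k+1) = (k + 4)·f(k) + (1).
Degrees (1,1,0) ⇒ d ≤ 1.
Match coefficients ⇒ f(k) = k/3.
Then R = B(k−1)f/C = k*(k + 4)/3, so s_k = R(k)·t_k = -k/(k + 3).
s_(k+1) − s_k = -3/(k**2 + 7*k + 12) = t_k.
Telescoping: Σ = s_(7) − s_(0) = -7/10 − (0) = -7/10.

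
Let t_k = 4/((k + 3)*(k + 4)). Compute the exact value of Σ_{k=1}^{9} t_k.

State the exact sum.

The ratio is (k + 3)/(k + 5).
Normal form (A,B,C) = (k + 3, k + 5, 1).
Set up (k + 3)·f(k+1) − (k + 4)·f(k) − (1) = 0.
Bound: deg f ≤ 1.
A polynomial solution: f(k) = k/3.
Then R = B(k−1)f/C = k*(k + 4)/3, so s_k = R(k)·t_k = 4*k/(3*(k + 3)).
Verify: 4/(k**2 + 7*k + 12) matches t_k.
Sum = s_(10) − s_(1); s_(10) = 40/39, s_(1) = 1/3 ⇒ 9/13.

Σ = 9/13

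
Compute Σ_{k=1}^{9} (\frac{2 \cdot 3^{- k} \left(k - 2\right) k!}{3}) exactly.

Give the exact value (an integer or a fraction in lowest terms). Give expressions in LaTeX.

Σ = 89114/729

t_(k+1)/t_k = (k**2 - 1)/(3*(k - 2)).
Gosper form: A/B · C(k+1)/C(k) with A=k/3 + 1/3, B=1, C=k - 2.
Set up (k/3 + 1/3)·f(k+1) − (1)·f(k) − (k - 2) = 0.
deg f ≤ 0 (via 1,0,1).
A polynomial solution: f(k) = 3.
Certificate R = B(k−1)f/C = 3/(k - 2) gives s_k = 2*factorial(k)/3**k.
Verify: 2*(k - 2)*factorial(k)/(3*3**k) matches t_k.
Telescoping: Σ = s_(10) − s_(1) = 89600/729 − (2/3) = 89114/729.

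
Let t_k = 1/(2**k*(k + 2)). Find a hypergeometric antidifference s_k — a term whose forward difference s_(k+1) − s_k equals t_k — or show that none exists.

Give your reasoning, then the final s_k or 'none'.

Compute t_(k+1)/t_k: get (k + 2)/(2*(k + 3)).
So A=k/2 + 1 and B=k + 3, with C=1.
Need (k/2 + 1)·f(k+1) − (k + 2)·f(k) = 1.
Bound: deg f ≤ -1.
d = -1 < 0 ⇒ no nonzero polynomial f; not summable.

no hypergeometric antidifference exists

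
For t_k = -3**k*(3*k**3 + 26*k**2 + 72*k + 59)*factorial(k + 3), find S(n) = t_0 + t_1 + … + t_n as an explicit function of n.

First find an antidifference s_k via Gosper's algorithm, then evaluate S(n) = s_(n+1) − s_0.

S(n) = -3*3**n*n**2*factorial(n + 4) - 15*3**n*n*factorial(n + 4) - 15*3**n*factorial(n + 4) + 6

Step 1: r(k) = 3*(3*k**4 + 47*k**3 + 273*k**2 + 692*k + 640)/(3*k**3 + 26*k**2 + 72*k + 59).
A = 3*k + 12, B = 1, C = k**3 + 26*k**2/3 + 24*k + 59/3.
Key eq: (3*k + 12)·f(k+1) = (1)·f(k) + (k**3 + 26*k**2/3 + 24*k + 59/3).
From deg A=1, deg B=0, deg C=3: d=2.
Coefficient equations give f(k) = (k**2 + 3*k + 1)/3.
Get s_k = R·t_k = -3**k*(k**2 + 3*k + 1)*factorial(k + 3) with R(k) = B(k−1)f(k)/C(k) = (k**2 + 3*k + 1)/(3*k**3 + 26*k**2 + 72*k + 59).
Δs = -3**k*(3*k**3 + 26*k**2 + 72*k + 59)*factorial(k + 3), as required.
Σ_(k=0)^n t_k = s_(n+1) − s_(0) = (-3**(n + 1)*(n**2 + 5*n + 5)*factorial(n + 4)) − (-6), i.e. -3*3**n*n**2*factorial(n + 4) - 15*3**n*n*factorial(n + 4) - 15*3**n*factorial(n + 4) + 6.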